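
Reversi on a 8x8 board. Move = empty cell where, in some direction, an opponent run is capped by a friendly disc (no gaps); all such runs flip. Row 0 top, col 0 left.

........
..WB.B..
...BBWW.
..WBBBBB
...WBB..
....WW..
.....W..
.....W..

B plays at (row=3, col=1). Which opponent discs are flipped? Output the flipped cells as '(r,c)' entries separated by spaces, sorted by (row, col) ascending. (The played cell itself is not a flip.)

Answer: (3,2)

Derivation:
Dir NW: first cell '.' (not opp) -> no flip
Dir N: first cell '.' (not opp) -> no flip
Dir NE: first cell '.' (not opp) -> no flip
Dir W: first cell '.' (not opp) -> no flip
Dir E: opp run (3,2) capped by B -> flip
Dir SW: first cell '.' (not opp) -> no flip
Dir S: first cell '.' (not opp) -> no flip
Dir SE: first cell '.' (not opp) -> no flip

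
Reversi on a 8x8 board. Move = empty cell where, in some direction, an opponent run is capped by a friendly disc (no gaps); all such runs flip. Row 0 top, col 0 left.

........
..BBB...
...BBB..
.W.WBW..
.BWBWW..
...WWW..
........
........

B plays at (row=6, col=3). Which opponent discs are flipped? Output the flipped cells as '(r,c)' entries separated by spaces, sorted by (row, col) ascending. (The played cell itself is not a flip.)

Dir NW: first cell '.' (not opp) -> no flip
Dir N: opp run (5,3) capped by B -> flip
Dir NE: opp run (5,4) (4,5), next='.' -> no flip
Dir W: first cell '.' (not opp) -> no flip
Dir E: first cell '.' (not opp) -> no flip
Dir SW: first cell '.' (not opp) -> no flip
Dir S: first cell '.' (not opp) -> no flip
Dir SE: first cell '.' (not opp) -> no flip

Answer: (5,3)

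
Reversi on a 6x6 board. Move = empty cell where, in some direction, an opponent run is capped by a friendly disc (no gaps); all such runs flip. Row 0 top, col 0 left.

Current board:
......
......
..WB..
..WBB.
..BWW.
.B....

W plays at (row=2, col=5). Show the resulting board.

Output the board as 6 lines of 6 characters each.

Place W at (2,5); scan 8 dirs for brackets.
Dir NW: first cell '.' (not opp) -> no flip
Dir N: first cell '.' (not opp) -> no flip
Dir NE: edge -> no flip
Dir W: first cell '.' (not opp) -> no flip
Dir E: edge -> no flip
Dir SW: opp run (3,4) capped by W -> flip
Dir S: first cell '.' (not opp) -> no flip
Dir SE: edge -> no flip
All flips: (3,4)

Answer: ......
......
..WB.W
..WBW.
..BWW.
.B....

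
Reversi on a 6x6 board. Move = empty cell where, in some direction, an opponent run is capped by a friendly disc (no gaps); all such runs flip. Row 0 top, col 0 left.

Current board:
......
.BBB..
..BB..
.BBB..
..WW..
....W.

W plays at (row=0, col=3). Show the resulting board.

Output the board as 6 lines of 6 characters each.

Place W at (0,3); scan 8 dirs for brackets.
Dir NW: edge -> no flip
Dir N: edge -> no flip
Dir NE: edge -> no flip
Dir W: first cell '.' (not opp) -> no flip
Dir E: first cell '.' (not opp) -> no flip
Dir SW: opp run (1,2), next='.' -> no flip
Dir S: opp run (1,3) (2,3) (3,3) capped by W -> flip
Dir SE: first cell '.' (not opp) -> no flip
All flips: (1,3) (2,3) (3,3)

Answer: ...W..
.BBW..
..BW..
.BBW..
..WW..
....W.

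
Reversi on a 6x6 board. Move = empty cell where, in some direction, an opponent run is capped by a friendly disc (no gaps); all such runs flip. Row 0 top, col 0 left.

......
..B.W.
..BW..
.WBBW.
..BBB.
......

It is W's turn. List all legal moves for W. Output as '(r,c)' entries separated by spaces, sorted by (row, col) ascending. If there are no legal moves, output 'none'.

Answer: (0,1) (1,3) (2,1) (4,1) (5,2) (5,3) (5,4)

Derivation:
(0,1): flips 1 -> legal
(0,2): no bracket -> illegal
(0,3): no bracket -> illegal
(1,1): no bracket -> illegal
(1,3): flips 1 -> legal
(2,1): flips 1 -> legal
(2,4): no bracket -> illegal
(3,5): no bracket -> illegal
(4,1): flips 1 -> legal
(4,5): no bracket -> illegal
(5,1): no bracket -> illegal
(5,2): flips 1 -> legal
(5,3): flips 3 -> legal
(5,4): flips 1 -> legal
(5,5): no bracket -> illegal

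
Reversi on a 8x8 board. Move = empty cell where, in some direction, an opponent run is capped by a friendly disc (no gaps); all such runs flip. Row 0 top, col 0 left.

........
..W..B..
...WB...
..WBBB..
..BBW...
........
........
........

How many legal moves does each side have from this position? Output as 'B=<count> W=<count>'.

Answer: B=9 W=10

Derivation:
-- B to move --
(0,1): flips 2 -> legal
(0,2): no bracket -> illegal
(0,3): no bracket -> illegal
(1,1): no bracket -> illegal
(1,3): flips 1 -> legal
(1,4): no bracket -> illegal
(2,1): flips 1 -> legal
(2,2): flips 2 -> legal
(3,1): flips 1 -> legal
(4,1): no bracket -> illegal
(4,5): flips 1 -> legal
(5,3): flips 1 -> legal
(5,4): flips 1 -> legal
(5,5): flips 1 -> legal
B mobility = 9
-- W to move --
(0,4): no bracket -> illegal
(0,5): no bracket -> illegal
(0,6): no bracket -> illegal
(1,3): no bracket -> illegal
(1,4): flips 2 -> legal
(1,6): no bracket -> illegal
(2,2): flips 1 -> legal
(2,5): flips 1 -> legal
(2,6): flips 1 -> legal
(3,1): no bracket -> illegal
(3,6): flips 3 -> legal
(4,1): flips 2 -> legal
(4,5): flips 1 -> legal
(4,6): no bracket -> illegal
(5,1): no bracket -> illegal
(5,2): flips 1 -> legal
(5,3): flips 2 -> legal
(5,4): flips 1 -> legal
W mobility = 10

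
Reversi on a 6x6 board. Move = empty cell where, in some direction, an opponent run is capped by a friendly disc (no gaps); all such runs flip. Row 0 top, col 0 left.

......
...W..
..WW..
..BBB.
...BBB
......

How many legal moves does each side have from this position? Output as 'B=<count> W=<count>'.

Answer: B=4 W=4

Derivation:
-- B to move --
(0,2): no bracket -> illegal
(0,3): flips 2 -> legal
(0,4): no bracket -> illegal
(1,1): flips 1 -> legal
(1,2): flips 2 -> legal
(1,4): flips 1 -> legal
(2,1): no bracket -> illegal
(2,4): no bracket -> illegal
(3,1): no bracket -> illegal
B mobility = 4
-- W to move --
(2,1): no bracket -> illegal
(2,4): no bracket -> illegal
(2,5): no bracket -> illegal
(3,1): no bracket -> illegal
(3,5): no bracket -> illegal
(4,1): flips 1 -> legal
(4,2): flips 1 -> legal
(5,2): no bracket -> illegal
(5,3): flips 2 -> legal
(5,4): no bracket -> illegal
(5,5): flips 2 -> legal
W mobility = 4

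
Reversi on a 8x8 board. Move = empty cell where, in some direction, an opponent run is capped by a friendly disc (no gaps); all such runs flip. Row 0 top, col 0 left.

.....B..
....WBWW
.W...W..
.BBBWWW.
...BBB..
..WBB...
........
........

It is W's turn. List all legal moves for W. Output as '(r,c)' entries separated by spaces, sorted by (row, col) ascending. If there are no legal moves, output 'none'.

Answer: (3,0) (4,1) (5,5) (5,6) (6,2) (6,3) (6,4) (6,5)

Derivation:
(0,4): no bracket -> illegal
(0,6): no bracket -> illegal
(2,0): no bracket -> illegal
(2,2): no bracket -> illegal
(2,3): no bracket -> illegal
(2,4): no bracket -> illegal
(2,6): no bracket -> illegal
(3,0): flips 3 -> legal
(4,0): no bracket -> illegal
(4,1): flips 1 -> legal
(4,2): no bracket -> illegal
(4,6): no bracket -> illegal
(5,5): flips 3 -> legal
(5,6): flips 1 -> legal
(6,2): flips 2 -> legal
(6,3): flips 2 -> legal
(6,4): flips 2 -> legal
(6,5): flips 3 -> legal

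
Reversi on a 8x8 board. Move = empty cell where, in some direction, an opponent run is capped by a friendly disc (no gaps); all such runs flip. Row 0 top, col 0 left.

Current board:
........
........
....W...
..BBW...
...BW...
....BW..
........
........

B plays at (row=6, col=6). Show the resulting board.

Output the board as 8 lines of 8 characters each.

Answer: ........
........
....W...
..BBW...
...BB...
....BB..
......B.
........

Derivation:
Place B at (6,6); scan 8 dirs for brackets.
Dir NW: opp run (5,5) (4,4) capped by B -> flip
Dir N: first cell '.' (not opp) -> no flip
Dir NE: first cell '.' (not opp) -> no flip
Dir W: first cell '.' (not opp) -> no flip
Dir E: first cell '.' (not opp) -> no flip
Dir SW: first cell '.' (not opp) -> no flip
Dir S: first cell '.' (not opp) -> no flip
Dir SE: first cell '.' (not opp) -> no flip
All flips: (4,4) (5,5)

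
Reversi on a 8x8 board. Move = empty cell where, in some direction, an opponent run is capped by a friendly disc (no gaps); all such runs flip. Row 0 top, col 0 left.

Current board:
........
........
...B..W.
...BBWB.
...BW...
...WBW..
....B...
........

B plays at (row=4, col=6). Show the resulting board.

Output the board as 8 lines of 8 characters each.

Place B at (4,6); scan 8 dirs for brackets.
Dir NW: opp run (3,5), next='.' -> no flip
Dir N: first cell 'B' (not opp) -> no flip
Dir NE: first cell '.' (not opp) -> no flip
Dir W: first cell '.' (not opp) -> no flip
Dir E: first cell '.' (not opp) -> no flip
Dir SW: opp run (5,5) capped by B -> flip
Dir S: first cell '.' (not opp) -> no flip
Dir SE: first cell '.' (not opp) -> no flip
All flips: (5,5)

Answer: ........
........
...B..W.
...BBWB.
...BW.B.
...WBB..
....B...
........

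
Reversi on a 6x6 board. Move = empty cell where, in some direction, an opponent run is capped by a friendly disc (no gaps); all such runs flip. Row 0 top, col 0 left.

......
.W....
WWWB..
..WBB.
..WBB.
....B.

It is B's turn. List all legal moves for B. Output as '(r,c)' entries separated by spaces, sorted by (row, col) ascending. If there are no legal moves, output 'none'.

(0,0): flips 2 -> legal
(0,1): no bracket -> illegal
(0,2): no bracket -> illegal
(1,0): flips 2 -> legal
(1,2): no bracket -> illegal
(1,3): no bracket -> illegal
(3,0): no bracket -> illegal
(3,1): flips 1 -> legal
(4,1): flips 2 -> legal
(5,1): flips 1 -> legal
(5,2): no bracket -> illegal
(5,3): no bracket -> illegal

Answer: (0,0) (1,0) (3,1) (4,1) (5,1)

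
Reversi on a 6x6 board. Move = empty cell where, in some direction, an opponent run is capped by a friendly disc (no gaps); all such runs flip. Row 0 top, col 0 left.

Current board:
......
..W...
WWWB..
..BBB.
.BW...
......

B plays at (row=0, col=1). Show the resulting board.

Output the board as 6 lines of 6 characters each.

Answer: .B....
..B...
WWWB..
..BBB.
.BW...
......

Derivation:
Place B at (0,1); scan 8 dirs for brackets.
Dir NW: edge -> no flip
Dir N: edge -> no flip
Dir NE: edge -> no flip
Dir W: first cell '.' (not opp) -> no flip
Dir E: first cell '.' (not opp) -> no flip
Dir SW: first cell '.' (not opp) -> no flip
Dir S: first cell '.' (not opp) -> no flip
Dir SE: opp run (1,2) capped by B -> flip
All flips: (1,2)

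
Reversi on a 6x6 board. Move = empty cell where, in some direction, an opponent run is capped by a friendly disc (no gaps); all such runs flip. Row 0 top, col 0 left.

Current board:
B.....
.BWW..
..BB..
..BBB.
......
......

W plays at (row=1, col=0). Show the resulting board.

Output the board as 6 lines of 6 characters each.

Answer: B.....
WWWW..
..BB..
..BBB.
......
......

Derivation:
Place W at (1,0); scan 8 dirs for brackets.
Dir NW: edge -> no flip
Dir N: opp run (0,0), next=edge -> no flip
Dir NE: first cell '.' (not opp) -> no flip
Dir W: edge -> no flip
Dir E: opp run (1,1) capped by W -> flip
Dir SW: edge -> no flip
Dir S: first cell '.' (not opp) -> no flip
Dir SE: first cell '.' (not opp) -> no flip
All flips: (1,1)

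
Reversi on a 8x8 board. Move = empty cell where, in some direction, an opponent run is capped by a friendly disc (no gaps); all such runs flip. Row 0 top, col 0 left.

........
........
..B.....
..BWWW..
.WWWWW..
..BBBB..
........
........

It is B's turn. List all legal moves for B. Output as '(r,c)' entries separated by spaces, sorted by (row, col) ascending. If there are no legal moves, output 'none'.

(2,3): flips 2 -> legal
(2,4): flips 2 -> legal
(2,5): flips 4 -> legal
(2,6): flips 2 -> legal
(3,0): flips 1 -> legal
(3,1): flips 1 -> legal
(3,6): flips 4 -> legal
(4,0): no bracket -> illegal
(4,6): no bracket -> illegal
(5,0): flips 1 -> legal
(5,1): no bracket -> illegal
(5,6): no bracket -> illegal

Answer: (2,3) (2,4) (2,5) (2,6) (3,0) (3,1) (3,6) (5,0)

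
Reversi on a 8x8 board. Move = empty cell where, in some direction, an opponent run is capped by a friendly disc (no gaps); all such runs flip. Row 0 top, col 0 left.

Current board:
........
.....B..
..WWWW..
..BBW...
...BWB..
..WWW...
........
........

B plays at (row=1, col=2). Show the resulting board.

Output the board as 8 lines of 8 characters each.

Answer: ........
..B..B..
..BBWW..
..BBB...
...BWB..
..WWW...
........
........

Derivation:
Place B at (1,2); scan 8 dirs for brackets.
Dir NW: first cell '.' (not opp) -> no flip
Dir N: first cell '.' (not opp) -> no flip
Dir NE: first cell '.' (not opp) -> no flip
Dir W: first cell '.' (not opp) -> no flip
Dir E: first cell '.' (not opp) -> no flip
Dir SW: first cell '.' (not opp) -> no flip
Dir S: opp run (2,2) capped by B -> flip
Dir SE: opp run (2,3) (3,4) capped by B -> flip
All flips: (2,2) (2,3) (3,4)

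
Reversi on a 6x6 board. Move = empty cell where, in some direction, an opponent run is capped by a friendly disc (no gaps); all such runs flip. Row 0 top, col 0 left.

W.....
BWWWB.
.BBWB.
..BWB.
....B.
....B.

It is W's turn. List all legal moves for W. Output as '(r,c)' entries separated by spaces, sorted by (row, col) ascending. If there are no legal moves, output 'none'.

Answer: (0,5) (1,5) (2,0) (2,5) (3,0) (3,1) (3,5) (4,1) (4,2) (4,5) (5,5)

Derivation:
(0,1): no bracket -> illegal
(0,3): no bracket -> illegal
(0,4): no bracket -> illegal
(0,5): flips 1 -> legal
(1,5): flips 2 -> legal
(2,0): flips 3 -> legal
(2,5): flips 1 -> legal
(3,0): flips 1 -> legal
(3,1): flips 3 -> legal
(3,5): flips 2 -> legal
(4,1): flips 1 -> legal
(4,2): flips 2 -> legal
(4,3): no bracket -> illegal
(4,5): flips 1 -> legal
(5,3): no bracket -> illegal
(5,5): flips 1 -> legal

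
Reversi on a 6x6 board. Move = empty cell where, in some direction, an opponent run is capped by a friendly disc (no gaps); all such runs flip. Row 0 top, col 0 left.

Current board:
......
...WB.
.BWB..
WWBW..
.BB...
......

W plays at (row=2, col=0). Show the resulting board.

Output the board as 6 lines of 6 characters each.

Answer: ......
...WB.
WWWB..
WWBW..
.BB...
......

Derivation:
Place W at (2,0); scan 8 dirs for brackets.
Dir NW: edge -> no flip
Dir N: first cell '.' (not opp) -> no flip
Dir NE: first cell '.' (not opp) -> no flip
Dir W: edge -> no flip
Dir E: opp run (2,1) capped by W -> flip
Dir SW: edge -> no flip
Dir S: first cell 'W' (not opp) -> no flip
Dir SE: first cell 'W' (not opp) -> no flip
All flips: (2,1)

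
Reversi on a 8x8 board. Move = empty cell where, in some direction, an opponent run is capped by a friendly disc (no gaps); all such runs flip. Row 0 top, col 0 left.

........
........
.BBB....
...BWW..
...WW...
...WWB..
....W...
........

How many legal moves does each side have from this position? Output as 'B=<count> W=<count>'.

-- B to move --
(2,4): no bracket -> illegal
(2,5): no bracket -> illegal
(2,6): no bracket -> illegal
(3,2): no bracket -> illegal
(3,6): flips 2 -> legal
(4,2): no bracket -> illegal
(4,5): flips 1 -> legal
(4,6): no bracket -> illegal
(5,2): flips 2 -> legal
(6,2): no bracket -> illegal
(6,3): flips 2 -> legal
(6,5): no bracket -> illegal
(7,3): flips 1 -> legal
(7,4): no bracket -> illegal
(7,5): no bracket -> illegal
B mobility = 5
-- W to move --
(1,0): no bracket -> illegal
(1,1): flips 2 -> legal
(1,2): flips 1 -> legal
(1,3): flips 2 -> legal
(1,4): no bracket -> illegal
(2,0): no bracket -> illegal
(2,4): no bracket -> illegal
(3,0): no bracket -> illegal
(3,1): no bracket -> illegal
(3,2): flips 1 -> legal
(4,2): no bracket -> illegal
(4,5): no bracket -> illegal
(4,6): flips 1 -> legal
(5,6): flips 1 -> legal
(6,5): no bracket -> illegal
(6,6): flips 1 -> legal
W mobility = 7

Answer: B=5 W=7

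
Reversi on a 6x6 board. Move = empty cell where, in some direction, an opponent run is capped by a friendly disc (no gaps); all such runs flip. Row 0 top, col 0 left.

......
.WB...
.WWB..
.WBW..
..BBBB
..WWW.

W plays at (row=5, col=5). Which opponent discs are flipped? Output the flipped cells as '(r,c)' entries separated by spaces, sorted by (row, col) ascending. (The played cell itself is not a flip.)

Dir NW: opp run (4,4) capped by W -> flip
Dir N: opp run (4,5), next='.' -> no flip
Dir NE: edge -> no flip
Dir W: first cell 'W' (not opp) -> no flip
Dir E: edge -> no flip
Dir SW: edge -> no flip
Dir S: edge -> no flip
Dir SE: edge -> no flip

Answer: (4,4)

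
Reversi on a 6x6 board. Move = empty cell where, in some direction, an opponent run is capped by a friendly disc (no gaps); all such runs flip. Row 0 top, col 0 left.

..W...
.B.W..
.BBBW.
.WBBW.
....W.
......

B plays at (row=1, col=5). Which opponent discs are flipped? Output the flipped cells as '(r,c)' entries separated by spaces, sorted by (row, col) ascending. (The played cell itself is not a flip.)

Answer: (2,4)

Derivation:
Dir NW: first cell '.' (not opp) -> no flip
Dir N: first cell '.' (not opp) -> no flip
Dir NE: edge -> no flip
Dir W: first cell '.' (not opp) -> no flip
Dir E: edge -> no flip
Dir SW: opp run (2,4) capped by B -> flip
Dir S: first cell '.' (not opp) -> no flip
Dir SE: edge -> no flip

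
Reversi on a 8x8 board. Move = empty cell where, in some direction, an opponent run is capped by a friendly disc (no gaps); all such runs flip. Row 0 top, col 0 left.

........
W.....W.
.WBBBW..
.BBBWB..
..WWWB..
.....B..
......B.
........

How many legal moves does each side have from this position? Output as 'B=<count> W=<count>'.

Answer: B=9 W=14

Derivation:
-- B to move --
(0,0): no bracket -> illegal
(0,1): no bracket -> illegal
(0,5): no bracket -> illegal
(0,6): no bracket -> illegal
(0,7): no bracket -> illegal
(1,1): flips 1 -> legal
(1,2): no bracket -> illegal
(1,4): no bracket -> illegal
(1,5): flips 1 -> legal
(1,7): no bracket -> illegal
(2,0): flips 1 -> legal
(2,6): flips 1 -> legal
(2,7): no bracket -> illegal
(3,0): no bracket -> illegal
(3,6): no bracket -> illegal
(4,1): flips 3 -> legal
(5,1): flips 1 -> legal
(5,2): flips 1 -> legal
(5,3): flips 3 -> legal
(5,4): flips 3 -> legal
B mobility = 9
-- W to move --
(1,1): flips 2 -> legal
(1,2): flips 3 -> legal
(1,3): flips 2 -> legal
(1,4): flips 1 -> legal
(1,5): flips 2 -> legal
(2,0): flips 1 -> legal
(2,6): flips 1 -> legal
(3,0): flips 3 -> legal
(3,6): flips 1 -> legal
(4,0): no bracket -> illegal
(4,1): flips 1 -> legal
(4,6): flips 1 -> legal
(5,4): no bracket -> illegal
(5,6): flips 1 -> legal
(5,7): no bracket -> illegal
(6,4): no bracket -> illegal
(6,5): flips 3 -> legal
(6,7): no bracket -> illegal
(7,5): no bracket -> illegal
(7,6): no bracket -> illegal
(7,7): flips 2 -> legal
W mobility = 14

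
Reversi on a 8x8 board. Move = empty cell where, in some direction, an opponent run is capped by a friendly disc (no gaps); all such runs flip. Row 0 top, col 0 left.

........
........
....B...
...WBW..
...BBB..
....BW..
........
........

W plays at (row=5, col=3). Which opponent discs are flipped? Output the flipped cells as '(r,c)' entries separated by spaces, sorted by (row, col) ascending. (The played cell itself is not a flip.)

Dir NW: first cell '.' (not opp) -> no flip
Dir N: opp run (4,3) capped by W -> flip
Dir NE: opp run (4,4) capped by W -> flip
Dir W: first cell '.' (not opp) -> no flip
Dir E: opp run (5,4) capped by W -> flip
Dir SW: first cell '.' (not opp) -> no flip
Dir S: first cell '.' (not opp) -> no flip
Dir SE: first cell '.' (not opp) -> no flip

Answer: (4,3) (4,4) (5,4)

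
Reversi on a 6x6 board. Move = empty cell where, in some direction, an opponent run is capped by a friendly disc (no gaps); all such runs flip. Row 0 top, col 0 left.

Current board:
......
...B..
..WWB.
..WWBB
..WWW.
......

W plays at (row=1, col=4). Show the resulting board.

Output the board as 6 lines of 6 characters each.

Answer: ......
...BW.
..WWW.
..WWWB
..WWW.
......

Derivation:
Place W at (1,4); scan 8 dirs for brackets.
Dir NW: first cell '.' (not opp) -> no flip
Dir N: first cell '.' (not opp) -> no flip
Dir NE: first cell '.' (not opp) -> no flip
Dir W: opp run (1,3), next='.' -> no flip
Dir E: first cell '.' (not opp) -> no flip
Dir SW: first cell 'W' (not opp) -> no flip
Dir S: opp run (2,4) (3,4) capped by W -> flip
Dir SE: first cell '.' (not opp) -> no flip
All flips: (2,4) (3,4)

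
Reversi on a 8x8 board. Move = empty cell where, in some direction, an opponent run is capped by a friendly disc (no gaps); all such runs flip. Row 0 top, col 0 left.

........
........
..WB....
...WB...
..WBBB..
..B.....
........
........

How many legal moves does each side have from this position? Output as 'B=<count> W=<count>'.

Answer: B=4 W=7

Derivation:
-- B to move --
(1,1): flips 2 -> legal
(1,2): no bracket -> illegal
(1,3): no bracket -> illegal
(2,1): flips 1 -> legal
(2,4): no bracket -> illegal
(3,1): no bracket -> illegal
(3,2): flips 2 -> legal
(4,1): flips 1 -> legal
(5,1): no bracket -> illegal
(5,3): no bracket -> illegal
B mobility = 4
-- W to move --
(1,2): no bracket -> illegal
(1,3): flips 1 -> legal
(1,4): no bracket -> illegal
(2,4): flips 1 -> legal
(2,5): no bracket -> illegal
(3,2): no bracket -> illegal
(3,5): flips 1 -> legal
(3,6): no bracket -> illegal
(4,1): no bracket -> illegal
(4,6): flips 3 -> legal
(5,1): no bracket -> illegal
(5,3): flips 1 -> legal
(5,4): no bracket -> illegal
(5,5): flips 1 -> legal
(5,6): no bracket -> illegal
(6,1): no bracket -> illegal
(6,2): flips 1 -> legal
(6,3): no bracket -> illegal
W mobility = 7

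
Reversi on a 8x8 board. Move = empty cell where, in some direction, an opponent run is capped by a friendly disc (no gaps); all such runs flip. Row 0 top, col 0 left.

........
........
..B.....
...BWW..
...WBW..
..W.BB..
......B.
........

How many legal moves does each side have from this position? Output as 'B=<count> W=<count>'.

Answer: B=8 W=6

Derivation:
-- B to move --
(2,3): no bracket -> illegal
(2,4): flips 1 -> legal
(2,5): flips 2 -> legal
(2,6): flips 1 -> legal
(3,2): flips 1 -> legal
(3,6): flips 3 -> legal
(4,1): no bracket -> illegal
(4,2): flips 1 -> legal
(4,6): flips 1 -> legal
(5,1): no bracket -> illegal
(5,3): flips 1 -> legal
(5,6): no bracket -> illegal
(6,1): no bracket -> illegal
(6,2): no bracket -> illegal
(6,3): no bracket -> illegal
B mobility = 8
-- W to move --
(1,1): no bracket -> illegal
(1,2): no bracket -> illegal
(1,3): no bracket -> illegal
(2,1): no bracket -> illegal
(2,3): flips 1 -> legal
(2,4): no bracket -> illegal
(3,1): no bracket -> illegal
(3,2): flips 1 -> legal
(4,2): no bracket -> illegal
(4,6): no bracket -> illegal
(5,3): flips 1 -> legal
(5,6): no bracket -> illegal
(5,7): no bracket -> illegal
(6,3): flips 1 -> legal
(6,4): flips 2 -> legal
(6,5): flips 2 -> legal
(6,7): no bracket -> illegal
(7,5): no bracket -> illegal
(7,6): no bracket -> illegal
(7,7): no bracket -> illegal
W mobility = 6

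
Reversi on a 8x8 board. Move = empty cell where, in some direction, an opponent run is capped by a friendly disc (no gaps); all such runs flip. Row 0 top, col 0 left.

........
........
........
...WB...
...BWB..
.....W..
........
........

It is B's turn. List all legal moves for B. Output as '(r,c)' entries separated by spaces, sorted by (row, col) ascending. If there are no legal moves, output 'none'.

Answer: (2,3) (3,2) (5,4) (6,5)

Derivation:
(2,2): no bracket -> illegal
(2,3): flips 1 -> legal
(2,4): no bracket -> illegal
(3,2): flips 1 -> legal
(3,5): no bracket -> illegal
(4,2): no bracket -> illegal
(4,6): no bracket -> illegal
(5,3): no bracket -> illegal
(5,4): flips 1 -> legal
(5,6): no bracket -> illegal
(6,4): no bracket -> illegal
(6,5): flips 1 -> legal
(6,6): no bracket -> illegal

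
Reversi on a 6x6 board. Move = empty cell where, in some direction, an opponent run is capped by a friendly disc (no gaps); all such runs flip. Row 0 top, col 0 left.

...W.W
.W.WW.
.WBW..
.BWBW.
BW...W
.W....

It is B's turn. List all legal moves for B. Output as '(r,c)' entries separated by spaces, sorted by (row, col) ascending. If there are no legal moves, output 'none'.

(0,0): flips 1 -> legal
(0,1): flips 2 -> legal
(0,2): no bracket -> illegal
(0,4): flips 1 -> legal
(1,0): no bracket -> illegal
(1,2): no bracket -> illegal
(1,5): no bracket -> illegal
(2,0): flips 1 -> legal
(2,4): flips 1 -> legal
(2,5): no bracket -> illegal
(3,0): no bracket -> illegal
(3,5): flips 1 -> legal
(4,2): flips 2 -> legal
(4,3): no bracket -> illegal
(4,4): no bracket -> illegal
(5,0): no bracket -> illegal
(5,2): no bracket -> illegal
(5,4): no bracket -> illegal
(5,5): no bracket -> illegal

Answer: (0,0) (0,1) (0,4) (2,0) (2,4) (3,5) (4,2)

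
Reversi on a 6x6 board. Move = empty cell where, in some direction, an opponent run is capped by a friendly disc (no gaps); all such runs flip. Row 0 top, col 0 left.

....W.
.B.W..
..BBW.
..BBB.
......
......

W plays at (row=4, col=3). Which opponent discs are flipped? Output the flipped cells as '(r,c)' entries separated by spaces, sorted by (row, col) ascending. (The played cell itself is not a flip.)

Dir NW: opp run (3,2), next='.' -> no flip
Dir N: opp run (3,3) (2,3) capped by W -> flip
Dir NE: opp run (3,4), next='.' -> no flip
Dir W: first cell '.' (not opp) -> no flip
Dir E: first cell '.' (not opp) -> no flip
Dir SW: first cell '.' (not opp) -> no flip
Dir S: first cell '.' (not opp) -> no flip
Dir SE: first cell '.' (not opp) -> no flip

Answer: (2,3) (3,3)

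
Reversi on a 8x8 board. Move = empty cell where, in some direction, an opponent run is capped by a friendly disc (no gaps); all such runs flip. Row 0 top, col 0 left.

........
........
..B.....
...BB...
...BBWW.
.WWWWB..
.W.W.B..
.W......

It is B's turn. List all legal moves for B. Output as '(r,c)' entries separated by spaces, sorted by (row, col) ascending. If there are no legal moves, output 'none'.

Answer: (3,5) (3,7) (4,7) (5,0) (5,6) (6,2) (6,4) (7,0) (7,3)

Derivation:
(3,5): flips 1 -> legal
(3,6): no bracket -> illegal
(3,7): flips 1 -> legal
(4,0): no bracket -> illegal
(4,1): no bracket -> illegal
(4,2): no bracket -> illegal
(4,7): flips 2 -> legal
(5,0): flips 4 -> legal
(5,6): flips 1 -> legal
(5,7): no bracket -> illegal
(6,0): no bracket -> illegal
(6,2): flips 1 -> legal
(6,4): flips 1 -> legal
(7,0): flips 2 -> legal
(7,2): no bracket -> illegal
(7,3): flips 2 -> legal
(7,4): no bracket -> illegal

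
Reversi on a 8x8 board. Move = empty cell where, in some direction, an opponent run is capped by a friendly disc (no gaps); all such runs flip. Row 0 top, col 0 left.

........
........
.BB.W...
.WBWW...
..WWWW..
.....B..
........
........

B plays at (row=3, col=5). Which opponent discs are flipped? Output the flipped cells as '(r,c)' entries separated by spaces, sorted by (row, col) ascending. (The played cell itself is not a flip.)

Answer: (3,3) (3,4) (4,5)

Derivation:
Dir NW: opp run (2,4), next='.' -> no flip
Dir N: first cell '.' (not opp) -> no flip
Dir NE: first cell '.' (not opp) -> no flip
Dir W: opp run (3,4) (3,3) capped by B -> flip
Dir E: first cell '.' (not opp) -> no flip
Dir SW: opp run (4,4), next='.' -> no flip
Dir S: opp run (4,5) capped by B -> flip
Dir SE: first cell '.' (not opp) -> no flip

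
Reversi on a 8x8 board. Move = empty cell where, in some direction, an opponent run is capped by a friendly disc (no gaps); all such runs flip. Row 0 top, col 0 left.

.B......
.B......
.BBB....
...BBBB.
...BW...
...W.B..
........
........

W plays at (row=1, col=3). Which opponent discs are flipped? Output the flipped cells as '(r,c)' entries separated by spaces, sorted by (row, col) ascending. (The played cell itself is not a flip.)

Dir NW: first cell '.' (not opp) -> no flip
Dir N: first cell '.' (not opp) -> no flip
Dir NE: first cell '.' (not opp) -> no flip
Dir W: first cell '.' (not opp) -> no flip
Dir E: first cell '.' (not opp) -> no flip
Dir SW: opp run (2,2), next='.' -> no flip
Dir S: opp run (2,3) (3,3) (4,3) capped by W -> flip
Dir SE: first cell '.' (not opp) -> no flip

Answer: (2,3) (3,3) (4,3)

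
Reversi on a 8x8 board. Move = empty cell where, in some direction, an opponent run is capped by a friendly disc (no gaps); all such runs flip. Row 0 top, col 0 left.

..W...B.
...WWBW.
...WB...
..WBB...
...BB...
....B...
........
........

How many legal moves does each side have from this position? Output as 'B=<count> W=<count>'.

Answer: B=8 W=6

Derivation:
-- B to move --
(0,1): no bracket -> illegal
(0,3): flips 2 -> legal
(0,4): flips 1 -> legal
(0,5): no bracket -> illegal
(0,7): no bracket -> illegal
(1,1): no bracket -> illegal
(1,2): flips 3 -> legal
(1,7): flips 1 -> legal
(2,1): flips 1 -> legal
(2,2): flips 1 -> legal
(2,5): no bracket -> illegal
(2,6): flips 1 -> legal
(2,7): no bracket -> illegal
(3,1): flips 1 -> legal
(4,1): no bracket -> illegal
(4,2): no bracket -> illegal
B mobility = 8
-- W to move --
(0,4): no bracket -> illegal
(0,5): no bracket -> illegal
(0,7): no bracket -> illegal
(1,7): no bracket -> illegal
(2,2): no bracket -> illegal
(2,5): flips 1 -> legal
(2,6): no bracket -> illegal
(3,5): flips 3 -> legal
(4,2): no bracket -> illegal
(4,5): flips 1 -> legal
(5,2): no bracket -> illegal
(5,3): flips 2 -> legal
(5,5): no bracket -> illegal
(6,3): no bracket -> illegal
(6,4): flips 4 -> legal
(6,5): flips 2 -> legal
W mobility = 6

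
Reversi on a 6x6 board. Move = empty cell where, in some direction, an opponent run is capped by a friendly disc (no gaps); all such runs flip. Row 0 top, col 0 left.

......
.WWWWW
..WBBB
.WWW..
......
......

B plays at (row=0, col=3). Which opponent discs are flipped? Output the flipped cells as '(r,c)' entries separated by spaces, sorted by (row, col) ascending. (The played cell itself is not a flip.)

Dir NW: edge -> no flip
Dir N: edge -> no flip
Dir NE: edge -> no flip
Dir W: first cell '.' (not opp) -> no flip
Dir E: first cell '.' (not opp) -> no flip
Dir SW: opp run (1,2), next='.' -> no flip
Dir S: opp run (1,3) capped by B -> flip
Dir SE: opp run (1,4) capped by B -> flip

Answer: (1,3) (1,4)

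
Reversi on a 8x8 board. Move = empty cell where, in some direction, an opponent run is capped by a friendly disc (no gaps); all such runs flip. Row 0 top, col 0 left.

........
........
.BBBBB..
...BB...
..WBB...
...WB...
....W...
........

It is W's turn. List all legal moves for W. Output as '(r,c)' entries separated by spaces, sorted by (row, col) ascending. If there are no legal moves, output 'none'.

(1,0): no bracket -> illegal
(1,1): no bracket -> illegal
(1,2): no bracket -> illegal
(1,3): flips 3 -> legal
(1,4): flips 4 -> legal
(1,5): flips 2 -> legal
(1,6): no bracket -> illegal
(2,0): no bracket -> illegal
(2,6): no bracket -> illegal
(3,0): no bracket -> illegal
(3,1): no bracket -> illegal
(3,2): no bracket -> illegal
(3,5): flips 1 -> legal
(3,6): no bracket -> illegal
(4,5): flips 2 -> legal
(5,2): no bracket -> illegal
(5,5): flips 1 -> legal
(6,3): no bracket -> illegal
(6,5): no bracket -> illegal

Answer: (1,3) (1,4) (1,5) (3,5) (4,5) (5,5)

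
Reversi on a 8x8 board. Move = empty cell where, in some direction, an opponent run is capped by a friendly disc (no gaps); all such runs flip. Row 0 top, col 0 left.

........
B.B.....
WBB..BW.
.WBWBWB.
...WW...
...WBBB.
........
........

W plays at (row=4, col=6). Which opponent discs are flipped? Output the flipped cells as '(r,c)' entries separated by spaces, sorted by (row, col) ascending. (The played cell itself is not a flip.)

Answer: (3,6)

Derivation:
Dir NW: first cell 'W' (not opp) -> no flip
Dir N: opp run (3,6) capped by W -> flip
Dir NE: first cell '.' (not opp) -> no flip
Dir W: first cell '.' (not opp) -> no flip
Dir E: first cell '.' (not opp) -> no flip
Dir SW: opp run (5,5), next='.' -> no flip
Dir S: opp run (5,6), next='.' -> no flip
Dir SE: first cell '.' (not opp) -> no flip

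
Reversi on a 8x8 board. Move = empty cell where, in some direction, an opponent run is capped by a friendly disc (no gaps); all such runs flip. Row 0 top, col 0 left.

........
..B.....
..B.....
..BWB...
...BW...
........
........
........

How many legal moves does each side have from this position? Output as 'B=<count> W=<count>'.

Answer: B=4 W=6

Derivation:
-- B to move --
(2,3): flips 1 -> legal
(2,4): no bracket -> illegal
(3,5): no bracket -> illegal
(4,2): no bracket -> illegal
(4,5): flips 1 -> legal
(5,3): no bracket -> illegal
(5,4): flips 1 -> legal
(5,5): flips 2 -> legal
B mobility = 4
-- W to move --
(0,1): no bracket -> illegal
(0,2): no bracket -> illegal
(0,3): no bracket -> illegal
(1,1): flips 1 -> legal
(1,3): no bracket -> illegal
(2,1): no bracket -> illegal
(2,3): no bracket -> illegal
(2,4): flips 1 -> legal
(2,5): no bracket -> illegal
(3,1): flips 1 -> legal
(3,5): flips 1 -> legal
(4,1): no bracket -> illegal
(4,2): flips 1 -> legal
(4,5): no bracket -> illegal
(5,2): no bracket -> illegal
(5,3): flips 1 -> legal
(5,4): no bracket -> illegal
W mobility = 6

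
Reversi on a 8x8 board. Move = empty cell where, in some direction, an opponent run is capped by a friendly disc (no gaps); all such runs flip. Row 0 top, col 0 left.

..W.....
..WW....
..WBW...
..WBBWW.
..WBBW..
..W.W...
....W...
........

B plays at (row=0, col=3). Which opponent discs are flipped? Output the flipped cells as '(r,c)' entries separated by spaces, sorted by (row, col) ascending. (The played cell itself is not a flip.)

Answer: (1,3)

Derivation:
Dir NW: edge -> no flip
Dir N: edge -> no flip
Dir NE: edge -> no flip
Dir W: opp run (0,2), next='.' -> no flip
Dir E: first cell '.' (not opp) -> no flip
Dir SW: opp run (1,2), next='.' -> no flip
Dir S: opp run (1,3) capped by B -> flip
Dir SE: first cell '.' (not opp) -> no flip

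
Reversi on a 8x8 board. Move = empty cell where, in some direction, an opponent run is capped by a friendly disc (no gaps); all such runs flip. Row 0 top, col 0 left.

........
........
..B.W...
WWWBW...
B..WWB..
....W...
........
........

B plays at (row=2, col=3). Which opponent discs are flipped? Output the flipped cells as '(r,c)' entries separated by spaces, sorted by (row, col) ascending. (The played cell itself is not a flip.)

Answer: (3,4)

Derivation:
Dir NW: first cell '.' (not opp) -> no flip
Dir N: first cell '.' (not opp) -> no flip
Dir NE: first cell '.' (not opp) -> no flip
Dir W: first cell 'B' (not opp) -> no flip
Dir E: opp run (2,4), next='.' -> no flip
Dir SW: opp run (3,2), next='.' -> no flip
Dir S: first cell 'B' (not opp) -> no flip
Dir SE: opp run (3,4) capped by B -> flip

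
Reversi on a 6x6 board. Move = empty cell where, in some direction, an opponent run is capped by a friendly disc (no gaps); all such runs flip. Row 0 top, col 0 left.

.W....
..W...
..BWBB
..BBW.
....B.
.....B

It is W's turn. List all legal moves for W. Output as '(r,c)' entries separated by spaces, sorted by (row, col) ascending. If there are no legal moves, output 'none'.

(1,1): no bracket -> illegal
(1,3): no bracket -> illegal
(1,4): flips 1 -> legal
(1,5): no bracket -> illegal
(2,1): flips 1 -> legal
(3,1): flips 2 -> legal
(3,5): no bracket -> illegal
(4,1): flips 1 -> legal
(4,2): flips 2 -> legal
(4,3): flips 1 -> legal
(4,5): no bracket -> illegal
(5,3): no bracket -> illegal
(5,4): flips 1 -> legal

Answer: (1,4) (2,1) (3,1) (4,1) (4,2) (4,3) (5,4)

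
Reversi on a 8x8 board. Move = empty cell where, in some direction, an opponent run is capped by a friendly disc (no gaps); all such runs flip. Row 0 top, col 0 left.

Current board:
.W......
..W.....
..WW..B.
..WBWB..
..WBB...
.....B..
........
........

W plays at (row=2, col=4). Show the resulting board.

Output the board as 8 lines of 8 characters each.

Answer: .W......
..W.....
..WWW.B.
..WWWB..
..WBB...
.....B..
........
........

Derivation:
Place W at (2,4); scan 8 dirs for brackets.
Dir NW: first cell '.' (not opp) -> no flip
Dir N: first cell '.' (not opp) -> no flip
Dir NE: first cell '.' (not opp) -> no flip
Dir W: first cell 'W' (not opp) -> no flip
Dir E: first cell '.' (not opp) -> no flip
Dir SW: opp run (3,3) capped by W -> flip
Dir S: first cell 'W' (not opp) -> no flip
Dir SE: opp run (3,5), next='.' -> no flip
All flips: (3,3)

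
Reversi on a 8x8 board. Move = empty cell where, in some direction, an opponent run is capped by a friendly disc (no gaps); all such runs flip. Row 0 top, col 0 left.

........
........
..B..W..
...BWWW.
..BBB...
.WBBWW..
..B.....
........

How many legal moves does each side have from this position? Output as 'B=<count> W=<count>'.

-- B to move --
(1,4): no bracket -> illegal
(1,5): no bracket -> illegal
(1,6): flips 2 -> legal
(2,3): no bracket -> illegal
(2,4): flips 1 -> legal
(2,6): flips 1 -> legal
(2,7): no bracket -> illegal
(3,7): flips 3 -> legal
(4,0): flips 1 -> legal
(4,1): no bracket -> illegal
(4,5): no bracket -> illegal
(4,6): no bracket -> illegal
(4,7): no bracket -> illegal
(5,0): flips 1 -> legal
(5,6): flips 2 -> legal
(6,0): flips 1 -> legal
(6,1): no bracket -> illegal
(6,3): no bracket -> illegal
(6,4): flips 1 -> legal
(6,5): flips 1 -> legal
(6,6): flips 1 -> legal
B mobility = 11
-- W to move --
(1,1): flips 3 -> legal
(1,2): no bracket -> illegal
(1,3): no bracket -> illegal
(2,1): no bracket -> illegal
(2,3): no bracket -> illegal
(2,4): flips 2 -> legal
(3,1): no bracket -> illegal
(3,2): flips 2 -> legal
(4,1): no bracket -> illegal
(4,5): no bracket -> illegal
(6,1): flips 2 -> legal
(6,3): no bracket -> illegal
(6,4): no bracket -> illegal
(7,1): flips 3 -> legal
(7,2): no bracket -> illegal
(7,3): flips 1 -> legal
W mobility = 6

Answer: B=11 W=6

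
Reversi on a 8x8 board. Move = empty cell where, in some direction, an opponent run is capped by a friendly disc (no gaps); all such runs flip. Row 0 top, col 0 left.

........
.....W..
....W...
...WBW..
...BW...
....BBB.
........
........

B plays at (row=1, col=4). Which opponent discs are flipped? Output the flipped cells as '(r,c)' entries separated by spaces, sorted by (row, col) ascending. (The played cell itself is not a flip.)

Dir NW: first cell '.' (not opp) -> no flip
Dir N: first cell '.' (not opp) -> no flip
Dir NE: first cell '.' (not opp) -> no flip
Dir W: first cell '.' (not opp) -> no flip
Dir E: opp run (1,5), next='.' -> no flip
Dir SW: first cell '.' (not opp) -> no flip
Dir S: opp run (2,4) capped by B -> flip
Dir SE: first cell '.' (not opp) -> no flip

Answer: (2,4)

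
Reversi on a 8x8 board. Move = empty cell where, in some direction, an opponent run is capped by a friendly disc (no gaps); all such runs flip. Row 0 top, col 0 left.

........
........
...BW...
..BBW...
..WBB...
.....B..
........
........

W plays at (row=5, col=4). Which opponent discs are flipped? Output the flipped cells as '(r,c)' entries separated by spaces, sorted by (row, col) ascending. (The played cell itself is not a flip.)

Answer: (4,4)

Derivation:
Dir NW: opp run (4,3) (3,2), next='.' -> no flip
Dir N: opp run (4,4) capped by W -> flip
Dir NE: first cell '.' (not opp) -> no flip
Dir W: first cell '.' (not opp) -> no flip
Dir E: opp run (5,5), next='.' -> no flip
Dir SW: first cell '.' (not opp) -> no flip
Dir S: first cell '.' (not opp) -> no flip
Dir SE: first cell '.' (not opp) -> no flip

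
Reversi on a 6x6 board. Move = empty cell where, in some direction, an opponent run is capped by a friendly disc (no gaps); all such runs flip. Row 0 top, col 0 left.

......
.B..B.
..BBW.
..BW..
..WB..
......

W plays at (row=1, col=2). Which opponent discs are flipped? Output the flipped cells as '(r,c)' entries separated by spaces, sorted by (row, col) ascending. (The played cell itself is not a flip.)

Dir NW: first cell '.' (not opp) -> no flip
Dir N: first cell '.' (not opp) -> no flip
Dir NE: first cell '.' (not opp) -> no flip
Dir W: opp run (1,1), next='.' -> no flip
Dir E: first cell '.' (not opp) -> no flip
Dir SW: first cell '.' (not opp) -> no flip
Dir S: opp run (2,2) (3,2) capped by W -> flip
Dir SE: opp run (2,3), next='.' -> no flip

Answer: (2,2) (3,2)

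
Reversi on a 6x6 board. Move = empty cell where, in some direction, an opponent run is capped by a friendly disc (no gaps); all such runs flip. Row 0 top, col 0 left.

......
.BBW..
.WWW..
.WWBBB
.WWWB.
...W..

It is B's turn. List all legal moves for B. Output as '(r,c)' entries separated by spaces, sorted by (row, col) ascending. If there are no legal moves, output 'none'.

(0,2): no bracket -> illegal
(0,3): flips 2 -> legal
(0,4): no bracket -> illegal
(1,0): no bracket -> illegal
(1,4): flips 1 -> legal
(2,0): no bracket -> illegal
(2,4): no bracket -> illegal
(3,0): flips 3 -> legal
(4,0): flips 3 -> legal
(5,0): no bracket -> illegal
(5,1): flips 4 -> legal
(5,2): flips 4 -> legal
(5,4): no bracket -> illegal

Answer: (0,3) (1,4) (3,0) (4,0) (5,1) (5,2)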